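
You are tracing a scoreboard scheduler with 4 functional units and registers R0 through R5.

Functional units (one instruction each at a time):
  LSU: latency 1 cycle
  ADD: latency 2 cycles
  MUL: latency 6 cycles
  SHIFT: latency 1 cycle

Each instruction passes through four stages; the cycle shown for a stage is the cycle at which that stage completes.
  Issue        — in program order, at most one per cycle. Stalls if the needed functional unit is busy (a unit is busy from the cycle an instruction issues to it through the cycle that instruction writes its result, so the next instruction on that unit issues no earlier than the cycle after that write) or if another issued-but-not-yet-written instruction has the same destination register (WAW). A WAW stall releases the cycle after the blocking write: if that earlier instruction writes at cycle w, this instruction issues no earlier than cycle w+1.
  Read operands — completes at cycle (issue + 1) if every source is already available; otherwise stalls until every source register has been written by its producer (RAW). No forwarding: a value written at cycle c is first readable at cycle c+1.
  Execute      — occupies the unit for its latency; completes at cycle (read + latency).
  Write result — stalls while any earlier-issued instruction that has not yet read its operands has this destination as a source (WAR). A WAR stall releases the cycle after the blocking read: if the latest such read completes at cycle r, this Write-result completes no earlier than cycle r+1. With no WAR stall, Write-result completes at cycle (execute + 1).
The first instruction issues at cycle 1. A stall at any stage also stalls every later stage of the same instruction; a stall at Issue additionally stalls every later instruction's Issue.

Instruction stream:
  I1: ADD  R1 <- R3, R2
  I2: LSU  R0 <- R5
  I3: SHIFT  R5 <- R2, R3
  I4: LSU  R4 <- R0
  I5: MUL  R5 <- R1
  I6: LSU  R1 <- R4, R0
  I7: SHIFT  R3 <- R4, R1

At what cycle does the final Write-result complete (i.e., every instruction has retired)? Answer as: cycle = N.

cycle = 16

cycle 1: I1 dispatched to ADD
cycle 2: I1 operands ready | I2 dispatched to LSU
cycle 3: I2 operands ready | I3 dispatched to SHIFT
cycle 4: I1 complete | I2 complete | I3 operands ready
cycle 5: R1←I1 | R0←I2 | I3 complete
cycle 6: R5←I3 | I4 dispatched to LSU
cycle 7: I4 operands ready | I5 dispatched to MUL
cycle 8: I4 complete | I5 operands ready
cycle 9: R4←I4
cycle 10: I6 dispatched to LSU
cycle 11: I6 operands ready | I7 dispatched to SHIFT
cycle 12: I6 complete
cycle 13: R1←I6
cycle 14: I5 complete | I7 operands ready
cycle 15: R5←I5 | I7 complete
cycle 16: R3←I7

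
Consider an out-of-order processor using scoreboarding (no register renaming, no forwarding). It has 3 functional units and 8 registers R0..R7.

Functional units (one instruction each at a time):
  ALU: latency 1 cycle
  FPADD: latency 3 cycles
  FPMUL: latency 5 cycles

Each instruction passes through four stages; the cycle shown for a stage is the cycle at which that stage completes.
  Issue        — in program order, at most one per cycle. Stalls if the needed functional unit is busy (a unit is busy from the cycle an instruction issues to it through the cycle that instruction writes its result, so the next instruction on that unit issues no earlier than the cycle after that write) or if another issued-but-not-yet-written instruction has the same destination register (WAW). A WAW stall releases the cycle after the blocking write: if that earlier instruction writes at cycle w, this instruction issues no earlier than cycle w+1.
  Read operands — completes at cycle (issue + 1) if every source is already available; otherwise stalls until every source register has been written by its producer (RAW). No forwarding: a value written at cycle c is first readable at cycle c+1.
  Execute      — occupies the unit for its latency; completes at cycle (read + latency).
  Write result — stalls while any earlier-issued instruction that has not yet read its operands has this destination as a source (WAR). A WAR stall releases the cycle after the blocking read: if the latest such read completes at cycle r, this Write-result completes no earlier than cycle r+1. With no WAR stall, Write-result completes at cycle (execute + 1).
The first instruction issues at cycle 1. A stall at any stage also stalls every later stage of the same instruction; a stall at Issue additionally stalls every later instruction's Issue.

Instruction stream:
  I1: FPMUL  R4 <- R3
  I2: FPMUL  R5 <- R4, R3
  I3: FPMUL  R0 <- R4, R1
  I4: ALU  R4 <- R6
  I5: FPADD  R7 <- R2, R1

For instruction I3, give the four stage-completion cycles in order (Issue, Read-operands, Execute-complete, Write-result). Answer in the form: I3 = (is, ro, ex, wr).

I1  is:1  ro:2  ex:7  wr:8
I2  is:9  ro:10  ex:15  wr:16  — struct: FPMUL busy until I1 writes@8
I3  is:17  ro:18  ex:23  wr:24  — struct: FPMUL busy until I2 writes@16
I4  is:18  ro:19  ex:20  wr:21
I5  is:19  ro:20  ex:23  wr:24

I3 = (17, 18, 23, 24)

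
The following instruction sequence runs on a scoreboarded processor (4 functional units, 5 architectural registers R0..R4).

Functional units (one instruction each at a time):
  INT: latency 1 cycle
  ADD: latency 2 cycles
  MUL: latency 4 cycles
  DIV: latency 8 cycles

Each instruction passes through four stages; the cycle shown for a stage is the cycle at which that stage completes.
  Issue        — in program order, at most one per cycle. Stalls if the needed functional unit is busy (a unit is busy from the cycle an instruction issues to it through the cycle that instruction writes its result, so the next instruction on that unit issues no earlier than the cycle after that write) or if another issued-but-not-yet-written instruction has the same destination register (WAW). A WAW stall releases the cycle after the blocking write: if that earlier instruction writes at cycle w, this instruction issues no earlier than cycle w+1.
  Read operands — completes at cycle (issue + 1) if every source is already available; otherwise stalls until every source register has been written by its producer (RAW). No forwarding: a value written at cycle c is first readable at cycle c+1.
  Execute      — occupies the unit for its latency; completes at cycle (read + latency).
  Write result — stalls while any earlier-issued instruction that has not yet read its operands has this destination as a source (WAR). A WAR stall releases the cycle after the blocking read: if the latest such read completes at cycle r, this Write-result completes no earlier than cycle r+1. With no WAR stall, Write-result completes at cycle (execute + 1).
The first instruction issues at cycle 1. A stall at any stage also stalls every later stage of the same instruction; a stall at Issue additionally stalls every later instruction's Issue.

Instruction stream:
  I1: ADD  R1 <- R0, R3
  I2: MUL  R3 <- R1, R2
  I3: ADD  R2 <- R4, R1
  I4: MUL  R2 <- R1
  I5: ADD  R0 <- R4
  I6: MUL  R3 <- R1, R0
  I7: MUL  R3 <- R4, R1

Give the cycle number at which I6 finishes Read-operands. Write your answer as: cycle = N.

I1  is:1  ro:2  ex:4  wr:5
I2  is:2  ro:6  ex:10  wr:11  — RAW R1: wait I1 write@5
I3  is:6  ro:7  ex:9  wr:10  — struct: ADD busy until I1 writes@5
I4  is:12  ro:13  ex:17  wr:18  — struct: MUL busy until I2 writes@11
I5  is:13  ro:14  ex:16  wr:17
I6  is:19  ro:20  ex:24  wr:25  — struct: MUL busy until I4 writes@18
I7  is:26  ro:27  ex:31  wr:32  — struct: MUL busy until I6 writes@25

cycle = 20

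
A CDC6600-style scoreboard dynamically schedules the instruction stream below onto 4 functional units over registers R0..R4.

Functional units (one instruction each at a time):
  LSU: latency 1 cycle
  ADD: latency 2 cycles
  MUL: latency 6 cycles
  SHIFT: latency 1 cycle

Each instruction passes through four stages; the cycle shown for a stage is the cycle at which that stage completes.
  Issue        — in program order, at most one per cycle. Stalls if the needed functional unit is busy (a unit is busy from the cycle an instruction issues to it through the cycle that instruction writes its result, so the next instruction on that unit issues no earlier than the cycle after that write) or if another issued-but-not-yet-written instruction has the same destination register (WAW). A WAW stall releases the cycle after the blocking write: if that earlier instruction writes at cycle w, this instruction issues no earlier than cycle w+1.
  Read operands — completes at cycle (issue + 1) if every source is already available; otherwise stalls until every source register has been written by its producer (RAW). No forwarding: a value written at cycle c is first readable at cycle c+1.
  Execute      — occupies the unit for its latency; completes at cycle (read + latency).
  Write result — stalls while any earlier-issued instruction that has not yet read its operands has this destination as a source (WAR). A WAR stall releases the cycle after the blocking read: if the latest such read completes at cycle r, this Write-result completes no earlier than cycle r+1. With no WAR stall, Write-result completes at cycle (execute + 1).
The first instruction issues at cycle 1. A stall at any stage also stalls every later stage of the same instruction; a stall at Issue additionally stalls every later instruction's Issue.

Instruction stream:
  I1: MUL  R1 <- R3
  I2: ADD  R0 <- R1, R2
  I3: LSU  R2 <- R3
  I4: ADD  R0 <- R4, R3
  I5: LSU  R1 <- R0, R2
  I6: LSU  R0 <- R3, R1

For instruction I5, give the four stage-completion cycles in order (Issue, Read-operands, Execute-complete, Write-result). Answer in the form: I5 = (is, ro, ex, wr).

I5 = (15, 19, 20, 21)

I1  is:1  ro:2  ex:8  wr:9
I2  is:2  ro:10  ex:12  wr:13  — RAW R1: wait I1 write@9
I3  is:3  ro:4  ex:5  wr:11  — WAR R2: wait I2 read@10
I4  is:14  ro:15  ex:17  wr:18  — struct: ADD busy until I2 writes@13
I5  is:15  ro:19  ex:20  wr:21  — RAW R0: wait I4 write@18
I6  is:22  ro:23  ex:24  wr:25  — struct: LSU busy until I5 writes@21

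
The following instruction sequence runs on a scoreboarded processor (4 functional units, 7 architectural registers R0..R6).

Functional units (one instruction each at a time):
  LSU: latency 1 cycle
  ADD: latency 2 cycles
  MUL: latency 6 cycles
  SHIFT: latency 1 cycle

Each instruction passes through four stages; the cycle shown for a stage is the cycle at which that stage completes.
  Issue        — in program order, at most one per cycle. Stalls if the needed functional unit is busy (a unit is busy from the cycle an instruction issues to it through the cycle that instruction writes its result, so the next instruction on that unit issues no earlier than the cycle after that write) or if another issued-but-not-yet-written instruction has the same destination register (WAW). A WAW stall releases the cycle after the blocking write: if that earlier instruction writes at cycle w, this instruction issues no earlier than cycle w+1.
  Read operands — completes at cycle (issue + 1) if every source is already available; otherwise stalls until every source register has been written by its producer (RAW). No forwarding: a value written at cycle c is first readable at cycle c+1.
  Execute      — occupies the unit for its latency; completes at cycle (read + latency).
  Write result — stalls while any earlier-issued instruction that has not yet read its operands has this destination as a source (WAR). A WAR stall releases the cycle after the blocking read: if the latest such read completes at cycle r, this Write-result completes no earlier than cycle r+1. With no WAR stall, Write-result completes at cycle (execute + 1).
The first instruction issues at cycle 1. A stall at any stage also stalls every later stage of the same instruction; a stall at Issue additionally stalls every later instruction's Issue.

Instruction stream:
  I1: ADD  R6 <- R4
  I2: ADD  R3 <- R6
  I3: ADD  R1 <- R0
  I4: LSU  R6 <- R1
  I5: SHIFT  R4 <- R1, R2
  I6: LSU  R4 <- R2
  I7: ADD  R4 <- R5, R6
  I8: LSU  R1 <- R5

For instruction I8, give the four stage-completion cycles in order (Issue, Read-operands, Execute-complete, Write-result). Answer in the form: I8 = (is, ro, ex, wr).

I8 = (24, 25, 26, 27)

c1: I1→ADD
c2: I1 RO
c4: I1 EX
c5: I1 WR R6
c6: I2→ADD
c7: I2 RO
c9: I2 EX
c10: I2 WR R3
c11: I3→ADD
c12: I3 RO | I4→LSU
c13: I5→SHIFT
c14: I3 EX
c15: I3 WR R1
c16: I4 RO | I5 RO
c17: I4 EX | I5 EX
c18: I4 WR R6 | I5 WR R4
c19: I6→LSU
c20: I6 RO
c21: I6 EX
c22: I6 WR R4
c23: I7→ADD
c24: I7 RO | I8→LSU
c25: I8 RO
c26: I7 EX | I8 EX
c27: I7 WR R4 | I8 WR R1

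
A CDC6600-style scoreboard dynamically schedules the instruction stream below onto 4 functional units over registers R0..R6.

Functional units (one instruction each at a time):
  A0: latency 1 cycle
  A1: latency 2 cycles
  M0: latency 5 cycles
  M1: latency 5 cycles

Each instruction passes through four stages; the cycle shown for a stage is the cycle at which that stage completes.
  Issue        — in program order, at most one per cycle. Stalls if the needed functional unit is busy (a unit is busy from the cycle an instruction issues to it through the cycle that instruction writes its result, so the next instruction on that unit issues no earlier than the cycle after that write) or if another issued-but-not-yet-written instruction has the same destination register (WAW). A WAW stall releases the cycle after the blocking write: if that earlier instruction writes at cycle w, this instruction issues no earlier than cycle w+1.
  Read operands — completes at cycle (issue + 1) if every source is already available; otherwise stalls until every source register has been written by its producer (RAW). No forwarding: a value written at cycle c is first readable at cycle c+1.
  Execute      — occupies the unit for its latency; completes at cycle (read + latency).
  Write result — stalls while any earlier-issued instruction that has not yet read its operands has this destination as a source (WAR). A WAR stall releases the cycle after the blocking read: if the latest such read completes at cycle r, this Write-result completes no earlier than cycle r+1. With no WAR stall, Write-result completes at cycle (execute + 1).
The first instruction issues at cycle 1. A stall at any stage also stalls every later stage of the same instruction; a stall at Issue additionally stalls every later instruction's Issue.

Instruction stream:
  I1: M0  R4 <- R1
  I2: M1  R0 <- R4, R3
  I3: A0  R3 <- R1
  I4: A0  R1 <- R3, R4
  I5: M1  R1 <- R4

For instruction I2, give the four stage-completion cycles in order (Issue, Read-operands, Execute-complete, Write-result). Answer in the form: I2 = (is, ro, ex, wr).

[I1] 1/2/7/8
[I2] 2/9/14/15  (RAW R4: wait I1 write@8)
[I3] 3/4/5/10  (WAR R3: wait I2 read@9)
[I4] 11/12/13/14  (struct: A0 busy until I3 writes@10)
[I5] 16/17/22/23  (struct: M1 busy until I2 writes@15)

I2 = (2, 9, 14, 15)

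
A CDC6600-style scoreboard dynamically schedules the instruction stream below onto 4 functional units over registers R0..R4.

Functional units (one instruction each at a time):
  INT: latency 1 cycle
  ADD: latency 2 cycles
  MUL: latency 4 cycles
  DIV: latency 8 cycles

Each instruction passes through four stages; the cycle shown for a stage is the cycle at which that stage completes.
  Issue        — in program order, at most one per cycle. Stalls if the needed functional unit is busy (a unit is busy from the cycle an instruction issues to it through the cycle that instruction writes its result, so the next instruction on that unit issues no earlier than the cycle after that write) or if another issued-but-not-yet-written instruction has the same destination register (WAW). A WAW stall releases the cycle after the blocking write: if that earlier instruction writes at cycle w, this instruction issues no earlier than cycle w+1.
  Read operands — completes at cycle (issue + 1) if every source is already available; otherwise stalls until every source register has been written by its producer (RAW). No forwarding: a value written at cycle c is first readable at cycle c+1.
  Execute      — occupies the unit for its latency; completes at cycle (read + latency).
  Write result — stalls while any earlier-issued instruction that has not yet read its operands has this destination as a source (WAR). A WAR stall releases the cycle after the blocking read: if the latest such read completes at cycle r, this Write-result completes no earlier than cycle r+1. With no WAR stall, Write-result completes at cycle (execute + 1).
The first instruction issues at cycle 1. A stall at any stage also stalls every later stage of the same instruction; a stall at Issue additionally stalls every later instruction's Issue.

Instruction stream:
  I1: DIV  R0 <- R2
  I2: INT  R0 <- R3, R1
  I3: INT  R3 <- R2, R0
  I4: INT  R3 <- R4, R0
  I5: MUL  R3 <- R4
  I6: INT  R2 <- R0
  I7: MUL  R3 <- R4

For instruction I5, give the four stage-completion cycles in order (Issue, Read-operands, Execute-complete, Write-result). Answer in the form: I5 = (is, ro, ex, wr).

t=1  I1 dispatched to DIV
t=2  I1 operands ready
t=10  I1 complete
t=11  R0←I1
t=12  I2 dispatched to INT
t=13  I2 operands ready
t=14  I2 complete
t=15  R0←I2
t=16  I3 dispatched to INT
t=17  I3 operands ready
t=18  I3 complete
t=19  R3←I3
t=20  I4 dispatched to INT
t=21  I4 operands ready
t=22  I4 complete
t=23  R3←I4
t=24  I5 dispatched to MUL
t=25  I5 operands ready, I6 dispatched to INT
t=26  I6 operands ready
t=27  I6 complete
t=28  R2←I6
t=29  I5 complete
t=30  R3←I5
t=31  I7 dispatched to MUL
t=32  I7 operands ready
t=36  I7 complete
t=37  R3←I7

I5 = (24, 25, 29, 30)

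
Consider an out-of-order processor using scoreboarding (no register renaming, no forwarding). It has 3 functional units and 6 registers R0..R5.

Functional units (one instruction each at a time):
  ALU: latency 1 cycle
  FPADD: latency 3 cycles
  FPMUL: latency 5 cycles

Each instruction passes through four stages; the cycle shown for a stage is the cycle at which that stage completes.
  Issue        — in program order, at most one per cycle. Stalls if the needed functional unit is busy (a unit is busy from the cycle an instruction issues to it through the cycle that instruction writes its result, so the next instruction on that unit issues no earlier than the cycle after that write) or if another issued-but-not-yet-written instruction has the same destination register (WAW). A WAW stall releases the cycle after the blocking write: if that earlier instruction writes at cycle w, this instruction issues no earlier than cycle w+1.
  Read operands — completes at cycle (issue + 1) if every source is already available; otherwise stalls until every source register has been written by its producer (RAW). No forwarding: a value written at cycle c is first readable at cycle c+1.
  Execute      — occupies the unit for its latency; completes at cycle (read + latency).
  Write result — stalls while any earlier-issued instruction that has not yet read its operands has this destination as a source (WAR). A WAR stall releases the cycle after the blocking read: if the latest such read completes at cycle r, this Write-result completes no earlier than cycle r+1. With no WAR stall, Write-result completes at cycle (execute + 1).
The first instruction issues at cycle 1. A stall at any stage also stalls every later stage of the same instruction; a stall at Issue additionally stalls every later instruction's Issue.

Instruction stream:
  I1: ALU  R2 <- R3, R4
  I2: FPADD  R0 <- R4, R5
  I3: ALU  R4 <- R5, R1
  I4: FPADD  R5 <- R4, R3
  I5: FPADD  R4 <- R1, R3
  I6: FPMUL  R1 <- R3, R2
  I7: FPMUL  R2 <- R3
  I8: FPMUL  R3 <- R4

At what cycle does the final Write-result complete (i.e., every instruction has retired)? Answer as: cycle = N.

cycle = 38

I1  is:1  ro:2  ex:3  wr:4
I2  is:2  ro:3  ex:6  wr:7
I3  is:5  ro:6  ex:7  wr:8  — struct: ALU busy until I1 writes@4
I4  is:8  ro:9  ex:12  wr:13  — struct: FPADD busy until I2 writes@7
I5  is:14  ro:15  ex:18  wr:19  — struct: FPADD busy until I4 writes@13
I6  is:15  ro:16  ex:21  wr:22
I7  is:23  ro:24  ex:29  wr:30  — struct: FPMUL busy until I6 writes@22
I8  is:31  ro:32  ex:37  wr:38  — struct: FPMUL busy until I7 writes@30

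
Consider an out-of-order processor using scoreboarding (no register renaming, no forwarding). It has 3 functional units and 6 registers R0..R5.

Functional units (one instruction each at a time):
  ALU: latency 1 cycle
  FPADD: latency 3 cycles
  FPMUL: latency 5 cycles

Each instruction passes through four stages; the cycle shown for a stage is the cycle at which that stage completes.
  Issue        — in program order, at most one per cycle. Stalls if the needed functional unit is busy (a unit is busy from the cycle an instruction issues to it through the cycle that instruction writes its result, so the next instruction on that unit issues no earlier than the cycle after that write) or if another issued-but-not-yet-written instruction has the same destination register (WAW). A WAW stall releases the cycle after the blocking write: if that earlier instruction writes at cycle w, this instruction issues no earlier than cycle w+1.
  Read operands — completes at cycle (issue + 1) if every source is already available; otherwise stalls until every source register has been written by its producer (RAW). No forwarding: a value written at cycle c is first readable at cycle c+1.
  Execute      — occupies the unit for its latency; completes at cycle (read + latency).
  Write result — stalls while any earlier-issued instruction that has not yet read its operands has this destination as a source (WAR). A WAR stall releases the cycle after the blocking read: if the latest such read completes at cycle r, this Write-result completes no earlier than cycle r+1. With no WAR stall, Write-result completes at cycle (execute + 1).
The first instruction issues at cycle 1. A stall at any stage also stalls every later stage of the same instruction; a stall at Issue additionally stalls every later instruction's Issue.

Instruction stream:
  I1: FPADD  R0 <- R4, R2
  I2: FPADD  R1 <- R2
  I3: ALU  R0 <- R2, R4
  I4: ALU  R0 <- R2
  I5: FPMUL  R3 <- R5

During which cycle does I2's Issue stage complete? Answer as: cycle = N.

I1: IS=1 RO=2 EX=5 WR=6
I2: IS=7 RO=8 EX=11 WR=12  [struct: FPADD busy until I1 writes@6]
I3: IS=8 RO=9 EX=10 WR=11
I4: IS=12 RO=13 EX=14 WR=15  [struct: ALU busy until I3 writes@11]
I5: IS=13 RO=14 EX=19 WR=20

cycle = 7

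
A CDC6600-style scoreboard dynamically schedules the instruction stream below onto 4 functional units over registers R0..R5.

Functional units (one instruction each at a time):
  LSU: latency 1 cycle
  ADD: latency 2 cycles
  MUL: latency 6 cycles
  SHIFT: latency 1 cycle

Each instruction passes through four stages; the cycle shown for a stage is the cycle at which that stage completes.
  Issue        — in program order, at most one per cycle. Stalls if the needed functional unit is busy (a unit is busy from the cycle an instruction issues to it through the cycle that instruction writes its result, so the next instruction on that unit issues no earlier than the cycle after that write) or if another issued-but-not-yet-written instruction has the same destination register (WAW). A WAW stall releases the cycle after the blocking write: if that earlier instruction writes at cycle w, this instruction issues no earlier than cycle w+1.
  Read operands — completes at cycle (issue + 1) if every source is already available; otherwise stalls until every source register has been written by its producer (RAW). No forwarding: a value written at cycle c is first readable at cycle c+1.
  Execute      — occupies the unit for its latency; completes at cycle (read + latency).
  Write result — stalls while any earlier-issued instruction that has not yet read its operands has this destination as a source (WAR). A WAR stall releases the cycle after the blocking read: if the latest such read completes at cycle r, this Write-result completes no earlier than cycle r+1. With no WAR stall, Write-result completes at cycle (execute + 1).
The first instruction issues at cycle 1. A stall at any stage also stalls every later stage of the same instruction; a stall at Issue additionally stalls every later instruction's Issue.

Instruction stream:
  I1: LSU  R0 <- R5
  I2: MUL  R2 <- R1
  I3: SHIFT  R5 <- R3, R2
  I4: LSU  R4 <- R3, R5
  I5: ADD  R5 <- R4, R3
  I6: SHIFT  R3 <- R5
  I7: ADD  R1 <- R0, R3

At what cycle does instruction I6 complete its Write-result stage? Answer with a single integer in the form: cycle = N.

  I1 | 1 | 2 | 3 | 4
  I2 | 2 | 3 | 9 | 10
  I3 | 3 | 11 | 12 | 13   RAW R2: wait I2 write@10
  I4 | 5 | 14 | 15 | 16   struct: LSU busy until I1 writes@4 · RAW R5: wait I3 write@13
  I5 | 14 | 17 | 19 | 20   WAW R5: wait I3 write@13 · RAW R4: wait I4 write@16
  I6 | 15 | 21 | 22 | 23   RAW R5: wait I5 write@20
  I7 | 21 | 24 | 26 | 27   struct: ADD busy until I5 writes@20 · RAW R3: wait I6 write@23

cycle = 23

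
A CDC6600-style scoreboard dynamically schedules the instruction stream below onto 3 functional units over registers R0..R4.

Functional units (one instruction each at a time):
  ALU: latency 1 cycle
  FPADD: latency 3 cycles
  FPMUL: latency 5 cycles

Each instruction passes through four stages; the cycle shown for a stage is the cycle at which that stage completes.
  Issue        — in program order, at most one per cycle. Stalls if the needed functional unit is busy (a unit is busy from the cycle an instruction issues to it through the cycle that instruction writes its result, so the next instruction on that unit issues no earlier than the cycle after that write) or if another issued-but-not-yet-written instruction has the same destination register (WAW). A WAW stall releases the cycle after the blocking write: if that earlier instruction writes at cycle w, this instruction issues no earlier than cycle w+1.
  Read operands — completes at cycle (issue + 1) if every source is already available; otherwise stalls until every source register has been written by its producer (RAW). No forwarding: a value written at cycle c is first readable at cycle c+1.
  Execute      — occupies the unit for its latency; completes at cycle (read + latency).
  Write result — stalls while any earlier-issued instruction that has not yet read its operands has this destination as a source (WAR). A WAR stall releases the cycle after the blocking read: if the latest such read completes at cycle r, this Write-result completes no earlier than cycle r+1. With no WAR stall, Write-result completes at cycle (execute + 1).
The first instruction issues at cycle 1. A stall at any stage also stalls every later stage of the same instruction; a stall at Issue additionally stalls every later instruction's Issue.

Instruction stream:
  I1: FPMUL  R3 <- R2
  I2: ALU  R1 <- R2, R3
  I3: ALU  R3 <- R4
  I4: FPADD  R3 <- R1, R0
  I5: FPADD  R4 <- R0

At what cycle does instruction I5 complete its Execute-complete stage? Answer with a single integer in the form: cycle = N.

cycle = 26

c1: I1 dispatched to FPMUL
c2: I1 operands ready · I2 dispatched to ALU
c7: I1 complete
c8: R3←I1
c9: I2 operands ready
c10: I2 complete
c11: R1←I2
c12: I3 dispatched to ALU
c13: I3 operands ready
c14: I3 complete
c15: R3←I3
c16: I4 dispatched to FPADD
c17: I4 operands ready
c20: I4 complete
c21: R3←I4
c22: I5 dispatched to FPADD
c23: I5 operands ready
c26: I5 complete
c27: R4←I5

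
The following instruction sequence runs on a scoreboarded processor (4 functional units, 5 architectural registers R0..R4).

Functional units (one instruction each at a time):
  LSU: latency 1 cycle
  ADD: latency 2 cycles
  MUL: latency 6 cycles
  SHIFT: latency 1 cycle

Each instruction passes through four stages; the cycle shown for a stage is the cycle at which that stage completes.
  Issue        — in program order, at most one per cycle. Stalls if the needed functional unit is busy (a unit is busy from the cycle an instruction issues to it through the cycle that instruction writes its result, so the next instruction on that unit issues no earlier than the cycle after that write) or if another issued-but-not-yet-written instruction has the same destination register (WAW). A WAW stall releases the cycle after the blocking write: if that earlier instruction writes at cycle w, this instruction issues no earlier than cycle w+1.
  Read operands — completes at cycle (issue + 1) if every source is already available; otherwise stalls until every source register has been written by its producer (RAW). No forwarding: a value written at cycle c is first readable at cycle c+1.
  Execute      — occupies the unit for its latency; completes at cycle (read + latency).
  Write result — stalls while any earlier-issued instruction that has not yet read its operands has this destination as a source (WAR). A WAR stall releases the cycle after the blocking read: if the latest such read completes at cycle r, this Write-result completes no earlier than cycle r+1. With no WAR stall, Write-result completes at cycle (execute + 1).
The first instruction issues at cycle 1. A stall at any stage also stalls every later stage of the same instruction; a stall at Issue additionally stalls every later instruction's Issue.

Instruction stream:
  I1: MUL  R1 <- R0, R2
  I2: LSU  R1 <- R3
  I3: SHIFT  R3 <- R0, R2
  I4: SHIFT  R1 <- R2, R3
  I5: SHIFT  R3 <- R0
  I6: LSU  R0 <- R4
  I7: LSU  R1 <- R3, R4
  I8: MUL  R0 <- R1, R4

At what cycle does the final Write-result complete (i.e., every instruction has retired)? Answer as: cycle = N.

cycle = 35

[1] I1 issues→MUL
[2] I1 reads
[8] I1 exec-done
[9] I1 writes R1
[10] I2 issues→LSU
[11] I2 reads, I3 issues→SHIFT
[12] I2 exec-done, I3 reads
[13] I2 writes R1, I3 exec-done
[14] I3 writes R3
[15] I4 issues→SHIFT
[16] I4 reads
[17] I4 exec-done
[18] I4 writes R1
[19] I5 issues→SHIFT
[20] I5 reads, I6 issues→LSU
[21] I5 exec-done, I6 reads
[22] I5 writes R3, I6 exec-done
[23] I6 writes R0
[24] I7 issues→LSU
[25] I7 reads, I8 issues→MUL
[26] I7 exec-done
[27] I7 writes R1
[28] I8 reads
[34] I8 exec-done
[35] I8 writes R0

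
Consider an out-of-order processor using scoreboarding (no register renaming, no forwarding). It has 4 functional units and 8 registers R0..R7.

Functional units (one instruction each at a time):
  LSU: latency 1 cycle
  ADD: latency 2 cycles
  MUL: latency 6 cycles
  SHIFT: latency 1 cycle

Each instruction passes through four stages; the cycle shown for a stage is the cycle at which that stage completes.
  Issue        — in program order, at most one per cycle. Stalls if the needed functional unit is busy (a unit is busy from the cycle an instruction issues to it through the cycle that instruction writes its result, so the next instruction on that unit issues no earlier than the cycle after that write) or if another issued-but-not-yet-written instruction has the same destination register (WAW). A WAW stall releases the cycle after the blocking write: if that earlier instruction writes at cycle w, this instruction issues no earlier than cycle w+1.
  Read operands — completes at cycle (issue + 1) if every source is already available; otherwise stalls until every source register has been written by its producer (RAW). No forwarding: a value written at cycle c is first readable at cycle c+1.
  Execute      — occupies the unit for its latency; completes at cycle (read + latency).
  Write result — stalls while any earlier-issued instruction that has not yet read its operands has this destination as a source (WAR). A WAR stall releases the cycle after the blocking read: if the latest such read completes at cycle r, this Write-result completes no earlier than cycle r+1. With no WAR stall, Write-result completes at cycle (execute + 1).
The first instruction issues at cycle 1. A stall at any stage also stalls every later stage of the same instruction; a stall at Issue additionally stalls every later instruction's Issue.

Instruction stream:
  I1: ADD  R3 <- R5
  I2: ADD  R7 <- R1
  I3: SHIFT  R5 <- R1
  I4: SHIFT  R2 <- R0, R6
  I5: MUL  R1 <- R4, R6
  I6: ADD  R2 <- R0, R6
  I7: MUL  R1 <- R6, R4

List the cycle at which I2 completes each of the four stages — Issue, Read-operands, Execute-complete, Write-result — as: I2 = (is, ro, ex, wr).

  I1 | 1 | 2 | 4 | 5
  I2 | 6 | 7 | 9 | 10   struct: ADD busy until I1 writes@5
  I3 | 7 | 8 | 9 | 10
  I4 | 11 | 12 | 13 | 14   struct: SHIFT busy until I3 writes@10
  I5 | 12 | 13 | 19 | 20
  I6 | 15 | 16 | 18 | 19   WAW R2: wait I4 write@14
  I7 | 21 | 22 | 28 | 29   struct: MUL busy until I5 writes@20

I2 = (6, 7, 9, 10)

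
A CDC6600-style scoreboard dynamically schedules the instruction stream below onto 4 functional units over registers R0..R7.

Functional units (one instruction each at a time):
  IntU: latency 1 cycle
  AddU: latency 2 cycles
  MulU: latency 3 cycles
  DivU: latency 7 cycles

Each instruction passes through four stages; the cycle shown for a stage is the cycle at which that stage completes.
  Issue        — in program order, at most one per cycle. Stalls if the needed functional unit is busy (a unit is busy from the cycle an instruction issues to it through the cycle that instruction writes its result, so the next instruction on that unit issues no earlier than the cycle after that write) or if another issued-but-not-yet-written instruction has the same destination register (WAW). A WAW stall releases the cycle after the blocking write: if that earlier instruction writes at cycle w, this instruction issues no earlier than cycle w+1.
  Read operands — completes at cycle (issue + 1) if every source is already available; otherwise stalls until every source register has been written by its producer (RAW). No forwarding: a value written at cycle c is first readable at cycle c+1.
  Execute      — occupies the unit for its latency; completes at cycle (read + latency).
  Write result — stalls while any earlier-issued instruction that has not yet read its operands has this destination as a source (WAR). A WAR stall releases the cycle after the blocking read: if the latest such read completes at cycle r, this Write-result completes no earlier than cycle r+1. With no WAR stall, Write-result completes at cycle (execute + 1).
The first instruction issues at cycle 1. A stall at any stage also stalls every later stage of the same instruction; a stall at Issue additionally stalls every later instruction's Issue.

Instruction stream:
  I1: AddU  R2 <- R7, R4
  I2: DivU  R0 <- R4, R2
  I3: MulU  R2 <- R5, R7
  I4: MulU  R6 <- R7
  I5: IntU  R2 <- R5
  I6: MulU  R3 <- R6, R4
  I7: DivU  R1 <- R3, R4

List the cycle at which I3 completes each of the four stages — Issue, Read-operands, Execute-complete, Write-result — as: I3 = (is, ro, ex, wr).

c1: issue I1 (AddU)
c2: I1 read-ops; issue I2 (DivU)
c4: I1 finished on AddU
c5: I1→R2
c6: I2 read-ops; issue I3 (MulU)
c7: I3 read-ops
c10: I3 finished on MulU
c11: I3→R2
c12: issue I4 (MulU)
c13: I2 finished on DivU; I4 read-ops; issue I5 (IntU)
c14: I2→R0; I5 read-ops
c15: I5 finished on IntU
c16: I4 finished on MulU; I5→R2
c17: I4→R6
c18: issue I6 (MulU)
c19: I6 read-ops; issue I7 (DivU)
c22: I6 finished on MulU
c23: I6→R3
c24: I7 read-ops
c31: I7 finished on DivU
c32: I7→R1

I3 = (6, 7, 10, 11)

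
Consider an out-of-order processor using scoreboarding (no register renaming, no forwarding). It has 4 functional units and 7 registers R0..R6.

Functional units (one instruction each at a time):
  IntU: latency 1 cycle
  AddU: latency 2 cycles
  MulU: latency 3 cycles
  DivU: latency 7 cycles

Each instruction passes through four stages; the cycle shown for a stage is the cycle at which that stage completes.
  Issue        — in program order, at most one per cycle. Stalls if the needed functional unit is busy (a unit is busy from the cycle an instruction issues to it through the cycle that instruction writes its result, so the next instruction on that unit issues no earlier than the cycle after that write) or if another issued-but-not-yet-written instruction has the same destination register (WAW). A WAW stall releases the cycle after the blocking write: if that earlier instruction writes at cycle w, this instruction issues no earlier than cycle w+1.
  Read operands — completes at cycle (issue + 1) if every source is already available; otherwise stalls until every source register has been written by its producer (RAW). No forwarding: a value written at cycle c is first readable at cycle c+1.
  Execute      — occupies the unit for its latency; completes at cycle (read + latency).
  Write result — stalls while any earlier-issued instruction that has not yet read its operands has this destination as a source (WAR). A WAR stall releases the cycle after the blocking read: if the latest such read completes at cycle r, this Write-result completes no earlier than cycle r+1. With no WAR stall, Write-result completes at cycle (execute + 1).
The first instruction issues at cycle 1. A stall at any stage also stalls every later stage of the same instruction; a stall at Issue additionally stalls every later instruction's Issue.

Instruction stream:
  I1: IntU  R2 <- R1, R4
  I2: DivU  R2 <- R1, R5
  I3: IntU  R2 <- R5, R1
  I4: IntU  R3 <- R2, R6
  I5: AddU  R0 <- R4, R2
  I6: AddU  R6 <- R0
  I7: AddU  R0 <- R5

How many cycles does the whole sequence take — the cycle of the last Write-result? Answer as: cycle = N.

  I1 | 1 | 2 | 3 | 4
  I2 | 5 | 6 | 13 | 14   WAW R2: wait I1 write@4
  I3 | 15 | 16 | 17 | 18   WAW R2: wait I2 write@14
  I4 | 19 | 20 | 21 | 22   struct: IntU busy until I3 writes@18
  I5 | 20 | 21 | 23 | 24
  I6 | 25 | 26 | 28 | 29   struct: AddU busy until I5 writes@24
  I7 | 30 | 31 | 33 | 34   struct: AddU busy until I6 writes@29

cycle = 34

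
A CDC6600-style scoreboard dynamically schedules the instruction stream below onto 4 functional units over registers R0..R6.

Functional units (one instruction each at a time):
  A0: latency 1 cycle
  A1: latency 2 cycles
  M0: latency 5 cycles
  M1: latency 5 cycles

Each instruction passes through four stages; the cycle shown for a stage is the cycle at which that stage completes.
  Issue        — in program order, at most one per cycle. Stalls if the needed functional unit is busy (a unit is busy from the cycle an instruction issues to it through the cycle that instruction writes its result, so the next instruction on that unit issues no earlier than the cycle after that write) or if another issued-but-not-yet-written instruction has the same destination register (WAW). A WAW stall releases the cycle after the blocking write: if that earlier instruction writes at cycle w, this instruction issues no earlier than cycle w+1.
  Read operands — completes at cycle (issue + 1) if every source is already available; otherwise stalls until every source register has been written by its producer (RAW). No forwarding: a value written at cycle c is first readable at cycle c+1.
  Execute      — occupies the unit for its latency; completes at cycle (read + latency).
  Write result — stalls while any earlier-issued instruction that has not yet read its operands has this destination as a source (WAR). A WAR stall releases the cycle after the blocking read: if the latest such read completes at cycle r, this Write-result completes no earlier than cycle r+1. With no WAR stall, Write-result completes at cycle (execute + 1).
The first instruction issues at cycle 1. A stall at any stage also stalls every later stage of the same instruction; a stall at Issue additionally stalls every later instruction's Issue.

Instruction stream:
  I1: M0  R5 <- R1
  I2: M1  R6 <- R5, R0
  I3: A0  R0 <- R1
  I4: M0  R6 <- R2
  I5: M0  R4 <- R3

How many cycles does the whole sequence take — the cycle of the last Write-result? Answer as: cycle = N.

cycle = 31

cycle 1: I1 issues→M0
cycle 2: I1 reads | I2 issues→M1
cycle 3: I3 issues→A0
cycle 4: I3 reads
cycle 5: I3 exec-done
cycle 7: I1 exec-done
cycle 8: I1 writes R5
cycle 9: I2 reads
cycle 10: I3 writes R0
cycle 14: I2 exec-done
cycle 15: I2 writes R6
cycle 16: I4 issues→M0
cycle 17: I4 reads
cycle 22: I4 exec-done
cycle 23: I4 writes R6
cycle 24: I5 issues→M0
cycle 25: I5 reads
cycle 30: I5 exec-done
cycle 31: I5 writes R4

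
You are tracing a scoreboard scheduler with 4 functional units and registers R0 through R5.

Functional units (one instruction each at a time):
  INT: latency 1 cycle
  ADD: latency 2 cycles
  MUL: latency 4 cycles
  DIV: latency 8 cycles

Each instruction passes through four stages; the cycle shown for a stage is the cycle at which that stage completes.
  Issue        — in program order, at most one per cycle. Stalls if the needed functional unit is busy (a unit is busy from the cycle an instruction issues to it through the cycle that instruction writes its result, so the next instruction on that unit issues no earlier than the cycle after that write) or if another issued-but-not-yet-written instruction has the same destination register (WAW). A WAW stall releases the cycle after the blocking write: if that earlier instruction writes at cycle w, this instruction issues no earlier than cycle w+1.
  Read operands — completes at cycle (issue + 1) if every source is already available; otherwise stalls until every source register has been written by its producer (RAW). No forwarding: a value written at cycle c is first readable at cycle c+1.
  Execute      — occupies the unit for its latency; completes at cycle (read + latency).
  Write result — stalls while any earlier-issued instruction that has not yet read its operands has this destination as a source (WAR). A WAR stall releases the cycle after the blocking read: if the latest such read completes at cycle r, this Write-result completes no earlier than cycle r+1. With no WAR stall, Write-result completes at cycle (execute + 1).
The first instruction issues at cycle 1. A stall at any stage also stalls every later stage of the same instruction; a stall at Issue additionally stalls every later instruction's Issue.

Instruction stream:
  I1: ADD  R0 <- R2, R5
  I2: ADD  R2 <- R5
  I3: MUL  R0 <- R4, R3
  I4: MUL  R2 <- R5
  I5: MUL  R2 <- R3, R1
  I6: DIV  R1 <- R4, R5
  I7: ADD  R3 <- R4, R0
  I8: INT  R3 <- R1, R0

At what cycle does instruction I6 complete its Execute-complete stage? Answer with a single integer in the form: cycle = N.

[1] I1 dispatched to ADD
[2] I1 operands ready
[4] I1 complete
[5] R0←I1
[6] I2 dispatched to ADD
[7] I2 operands ready; I3 dispatched to MUL
[8] I3 operands ready
[9] I2 complete
[10] R2←I2
[12] I3 complete
[13] R0←I3
[14] I4 dispatched to MUL
[15] I4 operands ready
[19] I4 complete
[20] R2←I4
[21] I5 dispatched to MUL
[22] I5 operands ready; I6 dispatched to DIV
[23] I6 operands ready; I7 dispatched to ADD
[24] I7 operands ready
[26] I5 complete; I7 complete
[27] R2←I5; R3←I7
[28] I8 dispatched to INT
[31] I6 complete
[32] R1←I6
[33] I8 operands ready
[34] I8 complete
[35] R3←I8

cycle = 31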